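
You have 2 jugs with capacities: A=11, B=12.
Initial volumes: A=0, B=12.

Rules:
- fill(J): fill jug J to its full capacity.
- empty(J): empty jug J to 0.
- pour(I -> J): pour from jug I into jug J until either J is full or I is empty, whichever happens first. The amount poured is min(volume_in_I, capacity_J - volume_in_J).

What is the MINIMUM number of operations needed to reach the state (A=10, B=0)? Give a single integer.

Answer: 6

Derivation:
BFS from (A=0, B=12). One shortest path:
  1. fill(A) -> (A=11 B=12)
  2. empty(B) -> (A=11 B=0)
  3. pour(A -> B) -> (A=0 B=11)
  4. fill(A) -> (A=11 B=11)
  5. pour(A -> B) -> (A=10 B=12)
  6. empty(B) -> (A=10 B=0)
Reached target in 6 moves.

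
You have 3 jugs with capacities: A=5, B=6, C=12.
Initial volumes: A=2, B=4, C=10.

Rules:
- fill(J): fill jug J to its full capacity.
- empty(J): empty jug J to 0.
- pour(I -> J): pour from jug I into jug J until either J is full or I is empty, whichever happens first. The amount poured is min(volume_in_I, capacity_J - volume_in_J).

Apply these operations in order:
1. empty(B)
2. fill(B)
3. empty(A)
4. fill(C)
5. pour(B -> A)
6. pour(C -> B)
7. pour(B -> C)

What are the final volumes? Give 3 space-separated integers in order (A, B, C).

Step 1: empty(B) -> (A=2 B=0 C=10)
Step 2: fill(B) -> (A=2 B=6 C=10)
Step 3: empty(A) -> (A=0 B=6 C=10)
Step 4: fill(C) -> (A=0 B=6 C=12)
Step 5: pour(B -> A) -> (A=5 B=1 C=12)
Step 6: pour(C -> B) -> (A=5 B=6 C=7)
Step 7: pour(B -> C) -> (A=5 B=1 C=12)

Answer: 5 1 12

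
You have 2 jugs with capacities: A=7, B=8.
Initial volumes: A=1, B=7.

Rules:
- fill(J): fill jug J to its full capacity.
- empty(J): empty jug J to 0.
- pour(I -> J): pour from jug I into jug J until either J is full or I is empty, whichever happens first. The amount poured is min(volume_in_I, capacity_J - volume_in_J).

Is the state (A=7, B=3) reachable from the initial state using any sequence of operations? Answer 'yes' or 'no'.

BFS from (A=1, B=7):
  1. fill(B) -> (A=1 B=8)
  2. pour(B -> A) -> (A=7 B=2)
  3. empty(A) -> (A=0 B=2)
  4. pour(B -> A) -> (A=2 B=0)
  5. fill(B) -> (A=2 B=8)
  6. pour(B -> A) -> (A=7 B=3)
Target reached → yes.

Answer: yes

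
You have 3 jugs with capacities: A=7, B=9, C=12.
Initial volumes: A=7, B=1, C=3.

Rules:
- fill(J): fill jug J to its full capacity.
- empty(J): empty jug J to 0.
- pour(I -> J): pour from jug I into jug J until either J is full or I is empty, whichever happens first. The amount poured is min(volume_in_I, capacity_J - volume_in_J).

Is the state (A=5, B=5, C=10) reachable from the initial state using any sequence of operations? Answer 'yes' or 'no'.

Answer: no

Derivation:
BFS explored all 512 reachable states.
Reachable set includes: (0,0,0), (0,0,1), (0,0,2), (0,0,3), (0,0,4), (0,0,5), (0,0,6), (0,0,7), (0,0,8), (0,0,9), (0,0,10), (0,0,11) ...
Target (A=5, B=5, C=10) not in reachable set → no.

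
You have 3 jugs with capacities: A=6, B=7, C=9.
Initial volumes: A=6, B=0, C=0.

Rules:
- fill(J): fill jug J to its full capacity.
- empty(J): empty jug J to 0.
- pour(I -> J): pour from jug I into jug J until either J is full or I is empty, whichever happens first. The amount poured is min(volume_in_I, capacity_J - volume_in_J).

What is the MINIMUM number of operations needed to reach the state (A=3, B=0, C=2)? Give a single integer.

Answer: 5

Derivation:
BFS from (A=6, B=0, C=0). One shortest path:
  1. pour(A -> C) -> (A=0 B=0 C=6)
  2. fill(A) -> (A=6 B=0 C=6)
  3. pour(A -> C) -> (A=3 B=0 C=9)
  4. pour(C -> B) -> (A=3 B=7 C=2)
  5. empty(B) -> (A=3 B=0 C=2)
Reached target in 5 moves.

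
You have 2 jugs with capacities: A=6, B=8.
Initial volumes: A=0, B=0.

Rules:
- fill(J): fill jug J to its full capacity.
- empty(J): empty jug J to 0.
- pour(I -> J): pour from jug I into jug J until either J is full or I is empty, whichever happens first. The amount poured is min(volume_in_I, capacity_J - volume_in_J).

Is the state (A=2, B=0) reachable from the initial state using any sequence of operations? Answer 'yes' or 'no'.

BFS from (A=0, B=0):
  1. fill(B) -> (A=0 B=8)
  2. pour(B -> A) -> (A=6 B=2)
  3. empty(A) -> (A=0 B=2)
  4. pour(B -> A) -> (A=2 B=0)
Target reached → yes.

Answer: yes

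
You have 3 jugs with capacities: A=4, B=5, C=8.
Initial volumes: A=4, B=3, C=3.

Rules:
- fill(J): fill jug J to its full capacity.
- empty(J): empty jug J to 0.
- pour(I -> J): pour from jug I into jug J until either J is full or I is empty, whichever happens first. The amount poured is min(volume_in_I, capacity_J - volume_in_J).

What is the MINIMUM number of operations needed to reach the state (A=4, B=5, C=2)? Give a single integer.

BFS from (A=4, B=3, C=3). One shortest path:
  1. empty(A) -> (A=0 B=3 C=3)
  2. fill(C) -> (A=0 B=3 C=8)
  3. pour(C -> A) -> (A=4 B=3 C=4)
  4. pour(C -> B) -> (A=4 B=5 C=2)
Reached target in 4 moves.

Answer: 4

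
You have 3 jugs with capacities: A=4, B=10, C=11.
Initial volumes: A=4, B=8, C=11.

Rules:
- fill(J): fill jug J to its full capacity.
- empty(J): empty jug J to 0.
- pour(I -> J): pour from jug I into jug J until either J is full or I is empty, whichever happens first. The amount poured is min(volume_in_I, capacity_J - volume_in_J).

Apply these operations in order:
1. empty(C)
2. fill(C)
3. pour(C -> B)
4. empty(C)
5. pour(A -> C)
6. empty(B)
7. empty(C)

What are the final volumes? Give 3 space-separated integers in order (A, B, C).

Answer: 0 0 0

Derivation:
Step 1: empty(C) -> (A=4 B=8 C=0)
Step 2: fill(C) -> (A=4 B=8 C=11)
Step 3: pour(C -> B) -> (A=4 B=10 C=9)
Step 4: empty(C) -> (A=4 B=10 C=0)
Step 5: pour(A -> C) -> (A=0 B=10 C=4)
Step 6: empty(B) -> (A=0 B=0 C=4)
Step 7: empty(C) -> (A=0 B=0 C=0)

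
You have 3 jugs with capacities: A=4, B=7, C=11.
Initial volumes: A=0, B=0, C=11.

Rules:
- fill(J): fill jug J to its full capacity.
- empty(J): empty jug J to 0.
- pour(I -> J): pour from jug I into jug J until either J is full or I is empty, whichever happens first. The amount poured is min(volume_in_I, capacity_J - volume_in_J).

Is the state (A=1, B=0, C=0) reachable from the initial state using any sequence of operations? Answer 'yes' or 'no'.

Answer: yes

Derivation:
BFS from (A=0, B=0, C=11):
  1. fill(A) -> (A=4 B=0 C=11)
  2. empty(C) -> (A=4 B=0 C=0)
  3. pour(A -> B) -> (A=0 B=4 C=0)
  4. fill(A) -> (A=4 B=4 C=0)
  5. pour(A -> B) -> (A=1 B=7 C=0)
  6. empty(B) -> (A=1 B=0 C=0)
Target reached → yes.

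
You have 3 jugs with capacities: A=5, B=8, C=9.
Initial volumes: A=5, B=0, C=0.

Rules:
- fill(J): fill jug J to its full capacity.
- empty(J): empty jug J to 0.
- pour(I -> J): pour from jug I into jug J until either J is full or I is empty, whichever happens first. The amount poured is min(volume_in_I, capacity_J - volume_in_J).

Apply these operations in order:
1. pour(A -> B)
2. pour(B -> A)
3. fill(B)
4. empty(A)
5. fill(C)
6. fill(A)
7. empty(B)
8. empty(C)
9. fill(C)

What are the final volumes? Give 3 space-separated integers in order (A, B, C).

Step 1: pour(A -> B) -> (A=0 B=5 C=0)
Step 2: pour(B -> A) -> (A=5 B=0 C=0)
Step 3: fill(B) -> (A=5 B=8 C=0)
Step 4: empty(A) -> (A=0 B=8 C=0)
Step 5: fill(C) -> (A=0 B=8 C=9)
Step 6: fill(A) -> (A=5 B=8 C=9)
Step 7: empty(B) -> (A=5 B=0 C=9)
Step 8: empty(C) -> (A=5 B=0 C=0)
Step 9: fill(C) -> (A=5 B=0 C=9)

Answer: 5 0 9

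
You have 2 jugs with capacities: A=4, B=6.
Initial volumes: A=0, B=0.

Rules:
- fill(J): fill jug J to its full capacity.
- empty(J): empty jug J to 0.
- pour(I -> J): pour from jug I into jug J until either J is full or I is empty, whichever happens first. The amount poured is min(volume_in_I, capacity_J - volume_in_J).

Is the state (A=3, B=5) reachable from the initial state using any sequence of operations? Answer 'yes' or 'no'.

BFS explored all 10 reachable states.
Reachable set includes: (0,0), (0,2), (0,4), (0,6), (2,0), (2,6), (4,0), (4,2), (4,4), (4,6)
Target (A=3, B=5) not in reachable set → no.

Answer: no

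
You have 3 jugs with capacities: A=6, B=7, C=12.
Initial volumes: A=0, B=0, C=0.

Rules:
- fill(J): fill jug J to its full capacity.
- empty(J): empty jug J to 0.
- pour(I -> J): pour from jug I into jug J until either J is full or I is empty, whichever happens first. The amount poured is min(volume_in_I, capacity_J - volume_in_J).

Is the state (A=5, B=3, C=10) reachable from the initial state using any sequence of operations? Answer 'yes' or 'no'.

Answer: no

Derivation:
BFS explored all 398 reachable states.
Reachable set includes: (0,0,0), (0,0,1), (0,0,2), (0,0,3), (0,0,4), (0,0,5), (0,0,6), (0,0,7), (0,0,8), (0,0,9), (0,0,10), (0,0,11) ...
Target (A=5, B=3, C=10) not in reachable set → no.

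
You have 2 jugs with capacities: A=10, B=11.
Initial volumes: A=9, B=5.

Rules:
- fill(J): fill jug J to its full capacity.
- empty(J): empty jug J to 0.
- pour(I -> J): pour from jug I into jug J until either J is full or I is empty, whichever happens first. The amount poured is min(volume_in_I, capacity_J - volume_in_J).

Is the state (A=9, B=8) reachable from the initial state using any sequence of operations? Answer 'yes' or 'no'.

BFS explored all 43 reachable states.
Reachable set includes: (0,0), (0,1), (0,2), (0,3), (0,4), (0,5), (0,6), (0,7), (0,8), (0,9), (0,10), (0,11) ...
Target (A=9, B=8) not in reachable set → no.

Answer: no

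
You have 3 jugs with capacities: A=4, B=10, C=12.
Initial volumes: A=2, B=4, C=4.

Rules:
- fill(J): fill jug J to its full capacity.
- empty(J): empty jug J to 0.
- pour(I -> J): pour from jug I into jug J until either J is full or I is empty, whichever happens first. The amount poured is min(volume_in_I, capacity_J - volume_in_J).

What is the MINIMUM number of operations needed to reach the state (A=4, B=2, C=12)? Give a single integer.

Answer: 2

Derivation:
BFS from (A=2, B=4, C=4). One shortest path:
  1. fill(C) -> (A=2 B=4 C=12)
  2. pour(B -> A) -> (A=4 B=2 C=12)
Reached target in 2 moves.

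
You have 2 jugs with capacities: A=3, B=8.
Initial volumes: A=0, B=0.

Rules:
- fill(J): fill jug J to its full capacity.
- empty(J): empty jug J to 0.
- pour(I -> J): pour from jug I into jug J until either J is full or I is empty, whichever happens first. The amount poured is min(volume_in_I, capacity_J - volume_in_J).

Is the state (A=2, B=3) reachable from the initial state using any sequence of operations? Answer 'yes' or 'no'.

Answer: no

Derivation:
BFS explored all 22 reachable states.
Reachable set includes: (0,0), (0,1), (0,2), (0,3), (0,4), (0,5), (0,6), (0,7), (0,8), (1,0), (1,8), (2,0) ...
Target (A=2, B=3) not in reachable set → no.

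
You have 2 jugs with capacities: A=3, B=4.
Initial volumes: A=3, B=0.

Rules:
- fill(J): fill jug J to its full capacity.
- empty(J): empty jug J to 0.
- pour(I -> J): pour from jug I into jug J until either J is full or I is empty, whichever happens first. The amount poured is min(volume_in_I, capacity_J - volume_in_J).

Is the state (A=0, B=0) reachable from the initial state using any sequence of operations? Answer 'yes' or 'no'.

BFS from (A=3, B=0):
  1. empty(A) -> (A=0 B=0)
Target reached → yes.

Answer: yes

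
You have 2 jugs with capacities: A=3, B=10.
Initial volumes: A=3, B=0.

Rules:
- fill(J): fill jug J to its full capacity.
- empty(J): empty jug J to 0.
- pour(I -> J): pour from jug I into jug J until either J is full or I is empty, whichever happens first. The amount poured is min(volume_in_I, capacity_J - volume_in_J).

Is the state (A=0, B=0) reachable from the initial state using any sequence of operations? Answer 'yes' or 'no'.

Answer: yes

Derivation:
BFS from (A=3, B=0):
  1. empty(A) -> (A=0 B=0)
Target reached → yes.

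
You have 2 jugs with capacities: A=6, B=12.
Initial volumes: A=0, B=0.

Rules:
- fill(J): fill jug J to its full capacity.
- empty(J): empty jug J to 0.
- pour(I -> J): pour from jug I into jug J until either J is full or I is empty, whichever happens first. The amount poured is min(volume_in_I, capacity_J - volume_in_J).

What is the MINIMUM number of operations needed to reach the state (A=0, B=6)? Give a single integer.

BFS from (A=0, B=0). One shortest path:
  1. fill(A) -> (A=6 B=0)
  2. pour(A -> B) -> (A=0 B=6)
Reached target in 2 moves.

Answer: 2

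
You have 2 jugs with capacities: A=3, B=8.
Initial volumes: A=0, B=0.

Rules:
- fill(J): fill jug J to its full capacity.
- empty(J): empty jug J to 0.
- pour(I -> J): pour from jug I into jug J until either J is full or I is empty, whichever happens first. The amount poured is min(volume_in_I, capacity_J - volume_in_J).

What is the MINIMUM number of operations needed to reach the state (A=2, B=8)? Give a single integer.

Answer: 7

Derivation:
BFS from (A=0, B=0). One shortest path:
  1. fill(B) -> (A=0 B=8)
  2. pour(B -> A) -> (A=3 B=5)
  3. empty(A) -> (A=0 B=5)
  4. pour(B -> A) -> (A=3 B=2)
  5. empty(A) -> (A=0 B=2)
  6. pour(B -> A) -> (A=2 B=0)
  7. fill(B) -> (A=2 B=8)
Reached target in 7 moves.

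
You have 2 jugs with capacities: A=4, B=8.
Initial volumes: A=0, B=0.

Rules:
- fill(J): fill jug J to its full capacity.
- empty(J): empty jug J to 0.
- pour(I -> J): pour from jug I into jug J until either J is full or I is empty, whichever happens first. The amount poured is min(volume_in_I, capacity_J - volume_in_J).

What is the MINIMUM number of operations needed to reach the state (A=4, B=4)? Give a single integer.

BFS from (A=0, B=0). One shortest path:
  1. fill(B) -> (A=0 B=8)
  2. pour(B -> A) -> (A=4 B=4)
Reached target in 2 moves.

Answer: 2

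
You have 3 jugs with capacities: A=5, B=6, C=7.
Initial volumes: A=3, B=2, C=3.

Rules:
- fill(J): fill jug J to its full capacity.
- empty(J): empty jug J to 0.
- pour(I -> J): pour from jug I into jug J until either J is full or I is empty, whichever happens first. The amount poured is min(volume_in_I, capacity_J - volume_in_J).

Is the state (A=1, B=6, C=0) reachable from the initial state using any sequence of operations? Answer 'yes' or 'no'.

BFS from (A=3, B=2, C=3):
  1. fill(A) -> (A=5 B=2 C=3)
  2. empty(C) -> (A=5 B=2 C=0)
  3. pour(A -> B) -> (A=1 B=6 C=0)
Target reached → yes.

Answer: yes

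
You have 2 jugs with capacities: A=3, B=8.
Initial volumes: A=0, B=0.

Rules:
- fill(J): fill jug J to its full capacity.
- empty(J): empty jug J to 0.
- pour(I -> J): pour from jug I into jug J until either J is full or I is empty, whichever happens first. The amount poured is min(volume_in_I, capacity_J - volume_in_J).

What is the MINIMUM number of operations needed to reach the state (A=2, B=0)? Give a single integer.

BFS from (A=0, B=0). One shortest path:
  1. fill(B) -> (A=0 B=8)
  2. pour(B -> A) -> (A=3 B=5)
  3. empty(A) -> (A=0 B=5)
  4. pour(B -> A) -> (A=3 B=2)
  5. empty(A) -> (A=0 B=2)
  6. pour(B -> A) -> (A=2 B=0)
Reached target in 6 moves.

Answer: 6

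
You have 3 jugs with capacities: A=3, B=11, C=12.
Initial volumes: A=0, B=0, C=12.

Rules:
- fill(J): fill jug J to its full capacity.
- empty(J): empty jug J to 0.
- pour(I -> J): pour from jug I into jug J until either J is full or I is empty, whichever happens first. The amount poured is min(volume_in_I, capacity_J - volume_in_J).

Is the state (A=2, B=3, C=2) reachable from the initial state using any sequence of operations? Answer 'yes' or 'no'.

Answer: no

Derivation:
BFS explored all 404 reachable states.
Reachable set includes: (0,0,0), (0,0,1), (0,0,2), (0,0,3), (0,0,4), (0,0,5), (0,0,6), (0,0,7), (0,0,8), (0,0,9), (0,0,10), (0,0,11) ...
Target (A=2, B=3, C=2) not in reachable set → no.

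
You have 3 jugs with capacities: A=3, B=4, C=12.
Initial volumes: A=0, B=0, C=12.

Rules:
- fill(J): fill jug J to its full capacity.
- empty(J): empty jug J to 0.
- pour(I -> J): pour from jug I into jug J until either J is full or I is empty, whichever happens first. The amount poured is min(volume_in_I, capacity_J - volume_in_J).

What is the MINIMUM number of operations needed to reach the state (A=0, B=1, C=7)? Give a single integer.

Answer: 5

Derivation:
BFS from (A=0, B=0, C=12). One shortest path:
  1. pour(C -> B) -> (A=0 B=4 C=8)
  2. empty(B) -> (A=0 B=0 C=8)
  3. pour(C -> B) -> (A=0 B=4 C=4)
  4. pour(B -> A) -> (A=3 B=1 C=4)
  5. pour(A -> C) -> (A=0 B=1 C=7)
Reached target in 5 moves.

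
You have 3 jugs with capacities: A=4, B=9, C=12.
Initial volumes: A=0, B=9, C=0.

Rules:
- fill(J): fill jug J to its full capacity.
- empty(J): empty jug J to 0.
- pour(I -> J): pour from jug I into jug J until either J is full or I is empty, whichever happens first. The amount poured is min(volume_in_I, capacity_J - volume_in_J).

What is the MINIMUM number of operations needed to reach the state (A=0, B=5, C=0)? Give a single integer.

BFS from (A=0, B=9, C=0). One shortest path:
  1. pour(B -> A) -> (A=4 B=5 C=0)
  2. empty(A) -> (A=0 B=5 C=0)
Reached target in 2 moves.

Answer: 2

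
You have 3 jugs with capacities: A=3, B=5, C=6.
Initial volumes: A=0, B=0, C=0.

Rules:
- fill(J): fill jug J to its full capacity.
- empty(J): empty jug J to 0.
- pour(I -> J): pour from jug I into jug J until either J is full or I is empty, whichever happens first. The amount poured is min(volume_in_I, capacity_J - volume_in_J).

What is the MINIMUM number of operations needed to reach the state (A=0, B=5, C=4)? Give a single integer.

BFS from (A=0, B=0, C=0). One shortest path:
  1. fill(A) -> (A=3 B=0 C=0)
  2. fill(C) -> (A=3 B=0 C=6)
  3. pour(A -> B) -> (A=0 B=3 C=6)
  4. pour(C -> B) -> (A=0 B=5 C=4)
Reached target in 4 moves.

Answer: 4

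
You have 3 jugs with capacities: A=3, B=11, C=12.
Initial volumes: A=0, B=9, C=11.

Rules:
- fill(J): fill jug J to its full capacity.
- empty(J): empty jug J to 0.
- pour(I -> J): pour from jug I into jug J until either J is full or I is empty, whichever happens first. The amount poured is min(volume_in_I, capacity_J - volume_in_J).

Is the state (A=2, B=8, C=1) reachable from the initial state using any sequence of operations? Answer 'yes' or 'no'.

BFS explored all 404 reachable states.
Reachable set includes: (0,0,0), (0,0,1), (0,0,2), (0,0,3), (0,0,4), (0,0,5), (0,0,6), (0,0,7), (0,0,8), (0,0,9), (0,0,10), (0,0,11) ...
Target (A=2, B=8, C=1) not in reachable set → no.

Answer: no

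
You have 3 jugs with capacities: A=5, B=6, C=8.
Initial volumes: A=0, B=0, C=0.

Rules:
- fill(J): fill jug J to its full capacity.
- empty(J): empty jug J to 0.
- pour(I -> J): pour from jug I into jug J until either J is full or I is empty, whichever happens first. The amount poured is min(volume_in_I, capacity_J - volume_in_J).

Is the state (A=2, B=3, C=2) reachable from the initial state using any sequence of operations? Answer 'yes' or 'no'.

BFS explored all 238 reachable states.
Reachable set includes: (0,0,0), (0,0,1), (0,0,2), (0,0,3), (0,0,4), (0,0,5), (0,0,6), (0,0,7), (0,0,8), (0,1,0), (0,1,1), (0,1,2) ...
Target (A=2, B=3, C=2) not in reachable set → no.

Answer: no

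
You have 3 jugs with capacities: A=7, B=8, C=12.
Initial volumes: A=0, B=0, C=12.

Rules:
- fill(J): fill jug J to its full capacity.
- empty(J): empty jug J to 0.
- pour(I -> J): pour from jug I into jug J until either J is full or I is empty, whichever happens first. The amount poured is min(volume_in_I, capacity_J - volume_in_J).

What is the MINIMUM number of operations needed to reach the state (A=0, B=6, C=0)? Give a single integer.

BFS from (A=0, B=0, C=12). One shortest path:
  1. fill(B) -> (A=0 B=8 C=12)
  2. pour(B -> A) -> (A=7 B=1 C=12)
  3. empty(A) -> (A=0 B=1 C=12)
  4. pour(C -> A) -> (A=7 B=1 C=5)
  5. empty(A) -> (A=0 B=1 C=5)
  6. pour(C -> B) -> (A=0 B=6 C=0)
Reached target in 6 moves.

Answer: 6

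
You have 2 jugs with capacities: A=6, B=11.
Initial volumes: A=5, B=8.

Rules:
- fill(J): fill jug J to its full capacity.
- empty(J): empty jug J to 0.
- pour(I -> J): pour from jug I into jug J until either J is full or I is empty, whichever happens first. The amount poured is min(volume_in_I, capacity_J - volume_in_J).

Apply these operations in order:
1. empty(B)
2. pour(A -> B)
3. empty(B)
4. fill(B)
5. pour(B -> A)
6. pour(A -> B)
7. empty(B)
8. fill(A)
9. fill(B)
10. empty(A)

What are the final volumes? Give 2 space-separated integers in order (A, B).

Answer: 0 11

Derivation:
Step 1: empty(B) -> (A=5 B=0)
Step 2: pour(A -> B) -> (A=0 B=5)
Step 3: empty(B) -> (A=0 B=0)
Step 4: fill(B) -> (A=0 B=11)
Step 5: pour(B -> A) -> (A=6 B=5)
Step 6: pour(A -> B) -> (A=0 B=11)
Step 7: empty(B) -> (A=0 B=0)
Step 8: fill(A) -> (A=6 B=0)
Step 9: fill(B) -> (A=6 B=11)
Step 10: empty(A) -> (A=0 B=11)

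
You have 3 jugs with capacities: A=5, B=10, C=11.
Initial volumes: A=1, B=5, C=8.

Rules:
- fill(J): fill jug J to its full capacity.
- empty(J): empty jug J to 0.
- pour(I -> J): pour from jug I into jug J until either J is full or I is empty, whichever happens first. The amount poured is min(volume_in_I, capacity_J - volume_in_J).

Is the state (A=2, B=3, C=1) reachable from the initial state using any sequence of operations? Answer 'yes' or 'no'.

BFS explored all 433 reachable states.
Reachable set includes: (0,0,0), (0,0,1), (0,0,2), (0,0,3), (0,0,4), (0,0,5), (0,0,6), (0,0,7), (0,0,8), (0,0,9), (0,0,10), (0,0,11) ...
Target (A=2, B=3, C=1) not in reachable set → no.

Answer: no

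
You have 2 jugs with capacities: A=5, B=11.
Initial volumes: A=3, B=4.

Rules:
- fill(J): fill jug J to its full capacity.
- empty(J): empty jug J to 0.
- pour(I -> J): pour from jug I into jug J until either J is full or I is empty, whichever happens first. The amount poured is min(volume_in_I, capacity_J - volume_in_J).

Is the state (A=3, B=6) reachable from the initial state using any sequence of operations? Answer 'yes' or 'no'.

Answer: no

Derivation:
BFS explored all 33 reachable states.
Reachable set includes: (0,0), (0,1), (0,2), (0,3), (0,4), (0,5), (0,6), (0,7), (0,8), (0,9), (0,10), (0,11) ...
Target (A=3, B=6) not in reachable set → no.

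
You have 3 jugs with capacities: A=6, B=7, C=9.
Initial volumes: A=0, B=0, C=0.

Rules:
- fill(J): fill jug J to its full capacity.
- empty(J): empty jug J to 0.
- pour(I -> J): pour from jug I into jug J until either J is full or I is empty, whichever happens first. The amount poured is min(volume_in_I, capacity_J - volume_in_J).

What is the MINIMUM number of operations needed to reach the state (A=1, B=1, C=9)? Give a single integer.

Answer: 8

Derivation:
BFS from (A=0, B=0, C=0). One shortest path:
  1. fill(C) -> (A=0 B=0 C=9)
  2. pour(C -> B) -> (A=0 B=7 C=2)
  3. empty(B) -> (A=0 B=0 C=2)
  4. pour(C -> B) -> (A=0 B=2 C=0)
  5. fill(C) -> (A=0 B=2 C=9)
  6. pour(C -> A) -> (A=6 B=2 C=3)
  7. pour(A -> B) -> (A=1 B=7 C=3)
  8. pour(B -> C) -> (A=1 B=1 C=9)
Reached target in 8 moves.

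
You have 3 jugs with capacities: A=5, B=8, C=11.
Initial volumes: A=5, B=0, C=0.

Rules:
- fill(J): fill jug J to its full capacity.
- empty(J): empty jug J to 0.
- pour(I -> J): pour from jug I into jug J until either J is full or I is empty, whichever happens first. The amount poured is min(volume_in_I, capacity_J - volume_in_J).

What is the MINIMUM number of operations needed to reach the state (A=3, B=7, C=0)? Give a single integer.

Answer: 8

Derivation:
BFS from (A=5, B=0, C=0). One shortest path:
  1. fill(B) -> (A=5 B=8 C=0)
  2. pour(A -> C) -> (A=0 B=8 C=5)
  3. pour(B -> A) -> (A=5 B=3 C=5)
  4. pour(A -> C) -> (A=0 B=3 C=10)
  5. pour(B -> A) -> (A=3 B=0 C=10)
  6. fill(B) -> (A=3 B=8 C=10)
  7. pour(B -> C) -> (A=3 B=7 C=11)
  8. empty(C) -> (A=3 B=7 C=0)
Reached target in 8 moves.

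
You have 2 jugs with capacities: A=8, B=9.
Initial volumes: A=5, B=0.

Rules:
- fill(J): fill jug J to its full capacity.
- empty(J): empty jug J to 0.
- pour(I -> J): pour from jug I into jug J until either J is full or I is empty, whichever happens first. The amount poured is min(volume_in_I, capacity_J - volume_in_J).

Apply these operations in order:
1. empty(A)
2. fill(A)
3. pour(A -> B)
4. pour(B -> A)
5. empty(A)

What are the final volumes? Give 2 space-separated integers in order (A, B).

Answer: 0 0

Derivation:
Step 1: empty(A) -> (A=0 B=0)
Step 2: fill(A) -> (A=8 B=0)
Step 3: pour(A -> B) -> (A=0 B=8)
Step 4: pour(B -> A) -> (A=8 B=0)
Step 5: empty(A) -> (A=0 B=0)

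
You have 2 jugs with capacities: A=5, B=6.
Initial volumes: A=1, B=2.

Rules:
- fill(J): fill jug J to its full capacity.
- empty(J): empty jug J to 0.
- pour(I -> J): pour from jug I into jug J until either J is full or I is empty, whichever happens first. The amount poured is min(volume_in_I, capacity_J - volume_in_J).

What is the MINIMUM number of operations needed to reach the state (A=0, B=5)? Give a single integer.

Answer: 3

Derivation:
BFS from (A=1, B=2). One shortest path:
  1. fill(A) -> (A=5 B=2)
  2. empty(B) -> (A=5 B=0)
  3. pour(A -> B) -> (A=0 B=5)
Reached target in 3 moves.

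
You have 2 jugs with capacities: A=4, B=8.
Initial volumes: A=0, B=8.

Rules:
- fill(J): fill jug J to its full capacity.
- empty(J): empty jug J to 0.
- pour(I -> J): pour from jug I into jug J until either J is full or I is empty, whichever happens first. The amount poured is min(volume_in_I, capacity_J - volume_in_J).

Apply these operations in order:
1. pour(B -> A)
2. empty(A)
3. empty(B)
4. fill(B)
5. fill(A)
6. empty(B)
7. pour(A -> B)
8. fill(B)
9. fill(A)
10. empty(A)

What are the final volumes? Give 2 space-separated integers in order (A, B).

Step 1: pour(B -> A) -> (A=4 B=4)
Step 2: empty(A) -> (A=0 B=4)
Step 3: empty(B) -> (A=0 B=0)
Step 4: fill(B) -> (A=0 B=8)
Step 5: fill(A) -> (A=4 B=8)
Step 6: empty(B) -> (A=4 B=0)
Step 7: pour(A -> B) -> (A=0 B=4)
Step 8: fill(B) -> (A=0 B=8)
Step 9: fill(A) -> (A=4 B=8)
Step 10: empty(A) -> (A=0 B=8)

Answer: 0 8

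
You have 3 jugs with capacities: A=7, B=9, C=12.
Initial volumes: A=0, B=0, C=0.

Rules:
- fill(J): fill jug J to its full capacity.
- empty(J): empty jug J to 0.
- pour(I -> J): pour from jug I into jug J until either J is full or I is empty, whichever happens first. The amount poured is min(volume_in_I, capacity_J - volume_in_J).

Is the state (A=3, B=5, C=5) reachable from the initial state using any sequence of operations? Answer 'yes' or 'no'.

BFS explored all 512 reachable states.
Reachable set includes: (0,0,0), (0,0,1), (0,0,2), (0,0,3), (0,0,4), (0,0,5), (0,0,6), (0,0,7), (0,0,8), (0,0,9), (0,0,10), (0,0,11) ...
Target (A=3, B=5, C=5) not in reachable set → no.

Answer: no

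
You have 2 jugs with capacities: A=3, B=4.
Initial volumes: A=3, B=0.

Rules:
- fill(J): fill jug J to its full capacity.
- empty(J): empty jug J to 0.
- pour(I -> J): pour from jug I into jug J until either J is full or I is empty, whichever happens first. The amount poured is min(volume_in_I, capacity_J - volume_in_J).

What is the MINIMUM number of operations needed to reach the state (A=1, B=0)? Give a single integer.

Answer: 5

Derivation:
BFS from (A=3, B=0). One shortest path:
  1. empty(A) -> (A=0 B=0)
  2. fill(B) -> (A=0 B=4)
  3. pour(B -> A) -> (A=3 B=1)
  4. empty(A) -> (A=0 B=1)
  5. pour(B -> A) -> (A=1 B=0)
Reached target in 5 moves.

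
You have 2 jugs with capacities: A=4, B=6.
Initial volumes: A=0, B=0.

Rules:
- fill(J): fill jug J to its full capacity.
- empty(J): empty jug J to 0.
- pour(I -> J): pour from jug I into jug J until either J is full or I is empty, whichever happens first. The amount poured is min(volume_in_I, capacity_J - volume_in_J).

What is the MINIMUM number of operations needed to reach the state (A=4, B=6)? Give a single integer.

BFS from (A=0, B=0). One shortest path:
  1. fill(A) -> (A=4 B=0)
  2. fill(B) -> (A=4 B=6)
Reached target in 2 moves.

Answer: 2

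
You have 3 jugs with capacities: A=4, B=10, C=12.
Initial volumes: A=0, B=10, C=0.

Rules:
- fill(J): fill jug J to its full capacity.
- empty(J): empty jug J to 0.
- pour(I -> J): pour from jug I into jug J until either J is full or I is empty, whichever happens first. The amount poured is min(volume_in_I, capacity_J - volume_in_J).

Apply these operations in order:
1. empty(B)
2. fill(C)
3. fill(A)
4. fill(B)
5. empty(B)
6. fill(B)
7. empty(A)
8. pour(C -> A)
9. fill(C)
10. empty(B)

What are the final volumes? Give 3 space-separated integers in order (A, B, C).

Step 1: empty(B) -> (A=0 B=0 C=0)
Step 2: fill(C) -> (A=0 B=0 C=12)
Step 3: fill(A) -> (A=4 B=0 C=12)
Step 4: fill(B) -> (A=4 B=10 C=12)
Step 5: empty(B) -> (A=4 B=0 C=12)
Step 6: fill(B) -> (A=4 B=10 C=12)
Step 7: empty(A) -> (A=0 B=10 C=12)
Step 8: pour(C -> A) -> (A=4 B=10 C=8)
Step 9: fill(C) -> (A=4 B=10 C=12)
Step 10: empty(B) -> (A=4 B=0 C=12)

Answer: 4 0 12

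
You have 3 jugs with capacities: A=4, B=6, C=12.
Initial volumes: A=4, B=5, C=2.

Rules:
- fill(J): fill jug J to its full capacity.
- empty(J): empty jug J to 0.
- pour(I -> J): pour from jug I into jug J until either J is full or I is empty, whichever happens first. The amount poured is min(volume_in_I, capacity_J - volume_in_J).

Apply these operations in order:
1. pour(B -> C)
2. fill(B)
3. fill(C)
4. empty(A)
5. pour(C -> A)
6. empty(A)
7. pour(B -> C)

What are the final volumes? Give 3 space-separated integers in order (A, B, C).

Answer: 0 2 12

Derivation:
Step 1: pour(B -> C) -> (A=4 B=0 C=7)
Step 2: fill(B) -> (A=4 B=6 C=7)
Step 3: fill(C) -> (A=4 B=6 C=12)
Step 4: empty(A) -> (A=0 B=6 C=12)
Step 5: pour(C -> A) -> (A=4 B=6 C=8)
Step 6: empty(A) -> (A=0 B=6 C=8)
Step 7: pour(B -> C) -> (A=0 B=2 C=12)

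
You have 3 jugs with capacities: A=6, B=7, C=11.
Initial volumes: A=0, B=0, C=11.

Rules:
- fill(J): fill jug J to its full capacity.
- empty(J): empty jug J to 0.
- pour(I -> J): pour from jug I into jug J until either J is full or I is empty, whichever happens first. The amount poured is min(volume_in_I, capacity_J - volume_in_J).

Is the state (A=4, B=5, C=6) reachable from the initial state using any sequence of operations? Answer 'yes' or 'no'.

BFS explored all 372 reachable states.
Reachable set includes: (0,0,0), (0,0,1), (0,0,2), (0,0,3), (0,0,4), (0,0,5), (0,0,6), (0,0,7), (0,0,8), (0,0,9), (0,0,10), (0,0,11) ...
Target (A=4, B=5, C=6) not in reachable set → no.

Answer: no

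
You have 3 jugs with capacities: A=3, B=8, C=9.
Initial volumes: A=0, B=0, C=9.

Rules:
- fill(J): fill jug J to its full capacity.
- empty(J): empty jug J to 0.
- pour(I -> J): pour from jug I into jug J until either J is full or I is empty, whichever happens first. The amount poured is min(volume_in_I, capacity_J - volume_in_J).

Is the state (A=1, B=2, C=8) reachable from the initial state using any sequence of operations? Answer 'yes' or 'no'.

Answer: no

Derivation:
BFS explored all 248 reachable states.
Reachable set includes: (0,0,0), (0,0,1), (0,0,2), (0,0,3), (0,0,4), (0,0,5), (0,0,6), (0,0,7), (0,0,8), (0,0,9), (0,1,0), (0,1,1) ...
Target (A=1, B=2, C=8) not in reachable set → no.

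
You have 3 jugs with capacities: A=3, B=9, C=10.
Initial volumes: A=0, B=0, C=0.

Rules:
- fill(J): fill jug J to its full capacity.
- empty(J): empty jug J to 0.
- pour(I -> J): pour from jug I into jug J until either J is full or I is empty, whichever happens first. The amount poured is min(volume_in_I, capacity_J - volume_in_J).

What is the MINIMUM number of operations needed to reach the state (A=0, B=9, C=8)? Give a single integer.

Answer: 6

Derivation:
BFS from (A=0, B=0, C=0). One shortest path:
  1. fill(C) -> (A=0 B=0 C=10)
  2. pour(C -> A) -> (A=3 B=0 C=7)
  3. empty(A) -> (A=0 B=0 C=7)
  4. pour(C -> B) -> (A=0 B=7 C=0)
  5. fill(C) -> (A=0 B=7 C=10)
  6. pour(C -> B) -> (A=0 B=9 C=8)
Reached target in 6 moves.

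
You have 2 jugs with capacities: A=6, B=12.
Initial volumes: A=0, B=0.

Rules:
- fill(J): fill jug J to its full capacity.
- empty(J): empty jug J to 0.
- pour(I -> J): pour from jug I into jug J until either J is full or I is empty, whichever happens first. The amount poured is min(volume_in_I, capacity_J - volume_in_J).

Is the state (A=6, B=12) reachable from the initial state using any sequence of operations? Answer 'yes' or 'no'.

BFS from (A=0, B=0):
  1. fill(A) -> (A=6 B=0)
  2. fill(B) -> (A=6 B=12)
Target reached → yes.

Answer: yes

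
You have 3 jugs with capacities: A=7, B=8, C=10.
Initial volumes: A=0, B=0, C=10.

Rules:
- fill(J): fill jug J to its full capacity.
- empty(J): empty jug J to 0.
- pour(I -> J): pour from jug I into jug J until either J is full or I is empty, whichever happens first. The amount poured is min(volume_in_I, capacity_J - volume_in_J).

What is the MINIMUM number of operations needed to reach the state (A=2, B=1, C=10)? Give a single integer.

BFS from (A=0, B=0, C=10). One shortest path:
  1. pour(C -> B) -> (A=0 B=8 C=2)
  2. pour(B -> A) -> (A=7 B=1 C=2)
  3. empty(A) -> (A=0 B=1 C=2)
  4. pour(C -> A) -> (A=2 B=1 C=0)
  5. fill(C) -> (A=2 B=1 C=10)
Reached target in 5 moves.

Answer: 5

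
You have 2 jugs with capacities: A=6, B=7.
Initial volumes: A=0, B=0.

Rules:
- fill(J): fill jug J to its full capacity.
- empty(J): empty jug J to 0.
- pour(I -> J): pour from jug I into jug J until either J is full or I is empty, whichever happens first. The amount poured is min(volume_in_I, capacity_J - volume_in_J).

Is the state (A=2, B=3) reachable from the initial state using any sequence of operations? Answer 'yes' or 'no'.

Answer: no

Derivation:
BFS explored all 26 reachable states.
Reachable set includes: (0,0), (0,1), (0,2), (0,3), (0,4), (0,5), (0,6), (0,7), (1,0), (1,7), (2,0), (2,7) ...
Target (A=2, B=3) not in reachable set → no.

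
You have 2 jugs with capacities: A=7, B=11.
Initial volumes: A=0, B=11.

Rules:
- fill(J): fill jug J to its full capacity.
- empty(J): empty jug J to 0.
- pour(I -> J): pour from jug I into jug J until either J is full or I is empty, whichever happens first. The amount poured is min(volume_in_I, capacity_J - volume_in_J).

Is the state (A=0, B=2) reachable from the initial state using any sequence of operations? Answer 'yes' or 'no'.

BFS from (A=0, B=11):
  1. fill(A) -> (A=7 B=11)
  2. empty(B) -> (A=7 B=0)
  3. pour(A -> B) -> (A=0 B=7)
  4. fill(A) -> (A=7 B=7)
  5. pour(A -> B) -> (A=3 B=11)
  6. empty(B) -> (A=3 B=0)
  7. pour(A -> B) -> (A=0 B=3)
  8. fill(A) -> (A=7 B=3)
  9. pour(A -> B) -> (A=0 B=10)
  10. fill(A) -> (A=7 B=10)
  11. pour(A -> B) -> (A=6 B=11)
  12. empty(B) -> (A=6 B=0)
  13. pour(A -> B) -> (A=0 B=6)
  14. fill(A) -> (A=7 B=6)
  15. pour(A -> B) -> (A=2 B=11)
  16. empty(B) -> (A=2 B=0)
  17. pour(A -> B) -> (A=0 B=2)
Target reached → yes.

Answer: yes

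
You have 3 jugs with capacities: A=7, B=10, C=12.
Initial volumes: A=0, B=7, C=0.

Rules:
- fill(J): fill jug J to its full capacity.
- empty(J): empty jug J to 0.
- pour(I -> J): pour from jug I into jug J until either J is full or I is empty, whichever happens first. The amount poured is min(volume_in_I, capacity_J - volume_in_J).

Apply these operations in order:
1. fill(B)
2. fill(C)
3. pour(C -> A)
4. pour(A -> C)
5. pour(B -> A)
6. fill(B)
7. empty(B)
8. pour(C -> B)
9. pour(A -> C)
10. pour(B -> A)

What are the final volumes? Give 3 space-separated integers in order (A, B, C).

Answer: 7 3 9

Derivation:
Step 1: fill(B) -> (A=0 B=10 C=0)
Step 2: fill(C) -> (A=0 B=10 C=12)
Step 3: pour(C -> A) -> (A=7 B=10 C=5)
Step 4: pour(A -> C) -> (A=0 B=10 C=12)
Step 5: pour(B -> A) -> (A=7 B=3 C=12)
Step 6: fill(B) -> (A=7 B=10 C=12)
Step 7: empty(B) -> (A=7 B=0 C=12)
Step 8: pour(C -> B) -> (A=7 B=10 C=2)
Step 9: pour(A -> C) -> (A=0 B=10 C=9)
Step 10: pour(B -> A) -> (A=7 B=3 C=9)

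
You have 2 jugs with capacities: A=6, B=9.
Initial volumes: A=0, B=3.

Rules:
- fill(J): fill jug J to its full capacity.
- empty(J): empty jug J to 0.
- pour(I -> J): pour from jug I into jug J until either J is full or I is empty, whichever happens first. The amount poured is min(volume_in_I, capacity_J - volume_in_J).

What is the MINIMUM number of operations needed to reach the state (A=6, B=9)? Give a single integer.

BFS from (A=0, B=3). One shortest path:
  1. fill(A) -> (A=6 B=3)
  2. fill(B) -> (A=6 B=9)
Reached target in 2 moves.

Answer: 2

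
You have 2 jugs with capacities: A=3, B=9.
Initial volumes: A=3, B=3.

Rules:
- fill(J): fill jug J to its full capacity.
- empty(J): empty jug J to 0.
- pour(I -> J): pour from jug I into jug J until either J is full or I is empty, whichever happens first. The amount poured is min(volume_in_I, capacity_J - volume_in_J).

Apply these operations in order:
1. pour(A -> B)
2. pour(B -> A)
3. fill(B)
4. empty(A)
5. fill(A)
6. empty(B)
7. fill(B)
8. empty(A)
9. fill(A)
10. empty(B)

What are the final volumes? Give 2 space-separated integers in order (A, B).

Step 1: pour(A -> B) -> (A=0 B=6)
Step 2: pour(B -> A) -> (A=3 B=3)
Step 3: fill(B) -> (A=3 B=9)
Step 4: empty(A) -> (A=0 B=9)
Step 5: fill(A) -> (A=3 B=9)
Step 6: empty(B) -> (A=3 B=0)
Step 7: fill(B) -> (A=3 B=9)
Step 8: empty(A) -> (A=0 B=9)
Step 9: fill(A) -> (A=3 B=9)
Step 10: empty(B) -> (A=3 B=0)

Answer: 3 0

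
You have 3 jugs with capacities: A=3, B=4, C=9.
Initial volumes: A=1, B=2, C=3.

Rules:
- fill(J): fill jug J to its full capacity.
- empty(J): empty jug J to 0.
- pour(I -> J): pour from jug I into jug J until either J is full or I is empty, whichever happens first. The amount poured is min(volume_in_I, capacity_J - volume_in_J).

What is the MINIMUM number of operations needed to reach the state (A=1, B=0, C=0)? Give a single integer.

BFS from (A=1, B=2, C=3). One shortest path:
  1. empty(B) -> (A=1 B=0 C=3)
  2. empty(C) -> (A=1 B=0 C=0)
Reached target in 2 moves.

Answer: 2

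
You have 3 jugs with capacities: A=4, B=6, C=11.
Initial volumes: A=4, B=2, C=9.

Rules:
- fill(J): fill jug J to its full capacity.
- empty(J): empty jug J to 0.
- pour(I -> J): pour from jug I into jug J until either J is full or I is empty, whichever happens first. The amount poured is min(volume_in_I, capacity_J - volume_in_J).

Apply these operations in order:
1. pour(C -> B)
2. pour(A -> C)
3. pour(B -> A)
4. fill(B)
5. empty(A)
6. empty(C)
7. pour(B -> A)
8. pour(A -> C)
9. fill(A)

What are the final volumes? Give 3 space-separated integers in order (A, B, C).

Step 1: pour(C -> B) -> (A=4 B=6 C=5)
Step 2: pour(A -> C) -> (A=0 B=6 C=9)
Step 3: pour(B -> A) -> (A=4 B=2 C=9)
Step 4: fill(B) -> (A=4 B=6 C=9)
Step 5: empty(A) -> (A=0 B=6 C=9)
Step 6: empty(C) -> (A=0 B=6 C=0)
Step 7: pour(B -> A) -> (A=4 B=2 C=0)
Step 8: pour(A -> C) -> (A=0 B=2 C=4)
Step 9: fill(A) -> (A=4 B=2 C=4)

Answer: 4 2 4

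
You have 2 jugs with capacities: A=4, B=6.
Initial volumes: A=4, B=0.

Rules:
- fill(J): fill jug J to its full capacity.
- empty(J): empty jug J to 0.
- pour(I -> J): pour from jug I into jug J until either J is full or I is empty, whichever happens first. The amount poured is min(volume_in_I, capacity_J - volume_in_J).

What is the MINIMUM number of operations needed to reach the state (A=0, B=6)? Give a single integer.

Answer: 2

Derivation:
BFS from (A=4, B=0). One shortest path:
  1. empty(A) -> (A=0 B=0)
  2. fill(B) -> (A=0 B=6)
Reached target in 2 moves.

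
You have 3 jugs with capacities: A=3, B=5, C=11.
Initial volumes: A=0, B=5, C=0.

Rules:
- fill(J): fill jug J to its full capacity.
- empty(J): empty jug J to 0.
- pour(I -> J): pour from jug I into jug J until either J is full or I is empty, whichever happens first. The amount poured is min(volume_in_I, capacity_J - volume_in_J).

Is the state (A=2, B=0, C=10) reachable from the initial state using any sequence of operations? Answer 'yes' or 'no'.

Answer: yes

Derivation:
BFS from (A=0, B=5, C=0):
  1. pour(B -> A) -> (A=3 B=2 C=0)
  2. empty(A) -> (A=0 B=2 C=0)
  3. pour(B -> A) -> (A=2 B=0 C=0)
  4. fill(B) -> (A=2 B=5 C=0)
  5. pour(B -> C) -> (A=2 B=0 C=5)
  6. fill(B) -> (A=2 B=5 C=5)
  7. pour(B -> C) -> (A=2 B=0 C=10)
Target reached → yes.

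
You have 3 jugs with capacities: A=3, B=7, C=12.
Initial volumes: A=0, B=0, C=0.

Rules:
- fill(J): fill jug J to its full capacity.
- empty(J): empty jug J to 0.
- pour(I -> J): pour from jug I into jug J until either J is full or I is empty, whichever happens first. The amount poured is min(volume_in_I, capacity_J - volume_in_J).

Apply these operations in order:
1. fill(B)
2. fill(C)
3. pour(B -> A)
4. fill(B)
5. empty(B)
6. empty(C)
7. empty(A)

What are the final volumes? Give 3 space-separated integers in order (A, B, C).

Step 1: fill(B) -> (A=0 B=7 C=0)
Step 2: fill(C) -> (A=0 B=7 C=12)
Step 3: pour(B -> A) -> (A=3 B=4 C=12)
Step 4: fill(B) -> (A=3 B=7 C=12)
Step 5: empty(B) -> (A=3 B=0 C=12)
Step 6: empty(C) -> (A=3 B=0 C=0)
Step 7: empty(A) -> (A=0 B=0 C=0)

Answer: 0 0 0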